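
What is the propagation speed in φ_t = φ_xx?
Infinite. The heat equation is parabolic, not hyperbolic, so disturbances propagate instantly.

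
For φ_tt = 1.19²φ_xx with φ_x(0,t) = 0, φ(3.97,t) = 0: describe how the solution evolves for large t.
φ oscillates (no decay). Energy is conserved; the solution oscillates indefinitely as standing waves.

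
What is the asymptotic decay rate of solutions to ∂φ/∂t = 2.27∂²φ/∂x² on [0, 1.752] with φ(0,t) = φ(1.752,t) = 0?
Eigenvalues: λₙ = 2.27n²π²/1.752².
First three modes:
  n=1: λ₁ = 2.27π²/1.752² ≈ 7.299
  n=2: λ₂ = 9.08π²/1.752² ≈ 29.196 (4× faster decay)
  n=3: λ₃ = 20.43π²/1.752² ≈ 65.69 (9× faster decay)
As t → ∞, higher modes decay exponentially faster. The n=1 mode dominates: φ ~ c₁ sin(πx/1.752) e^{-λ₁t}.
Decay rate: λ₁ = 2.27π²/1.752² ≈ 7.299.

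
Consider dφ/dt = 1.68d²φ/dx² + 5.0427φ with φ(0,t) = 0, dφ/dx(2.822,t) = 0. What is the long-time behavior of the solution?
As t → ∞, φ grows unboundedly. Reaction dominates diffusion (r=5.0427 > κπ²/(4L²)≈0.52); solution grows exponentially.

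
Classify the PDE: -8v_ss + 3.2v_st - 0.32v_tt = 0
A = -8, B = 3.2, C = -0.32. Discriminant B² - 4AC = 0. Since 0 = 0, parabolic.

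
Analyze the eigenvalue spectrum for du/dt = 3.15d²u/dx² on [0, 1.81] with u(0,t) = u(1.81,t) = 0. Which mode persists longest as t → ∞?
Eigenvalues: λₙ = 3.15n²π²/1.81².
First three modes:
  n=1: λ₁ = 3.15π²/1.81² ≈ 9.49
  n=2: λ₂ = 12.6π²/1.81² ≈ 37.959 (4× faster decay)
  n=3: λ₃ = 28.35π²/1.81² ≈ 85.407 (9× faster decay)
As t → ∞, higher modes decay exponentially faster. The n=1 mode dominates: u ~ c₁ sin(πx/1.81) e^{-λ₁t}.
Decay rate: λ₁ = 3.15π²/1.81² ≈ 9.49.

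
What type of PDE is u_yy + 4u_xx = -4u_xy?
Rewriting in standard form: 4u_xx + 4u_xy + u_yy = 0. With A = 4, B = 4, C = 1, the discriminant is 0. This is a parabolic PDE.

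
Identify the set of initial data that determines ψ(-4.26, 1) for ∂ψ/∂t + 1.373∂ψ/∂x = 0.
A single point: x = -5.633. The characteristic through (-4.26, 1) is x - 1.373t = const, so x = -4.26 - 1.373·1 = -5.633.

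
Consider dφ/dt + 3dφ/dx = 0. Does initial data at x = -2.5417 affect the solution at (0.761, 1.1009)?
Yes. The characteristic through (0.761, 1.1009) passes through x = -2.5417.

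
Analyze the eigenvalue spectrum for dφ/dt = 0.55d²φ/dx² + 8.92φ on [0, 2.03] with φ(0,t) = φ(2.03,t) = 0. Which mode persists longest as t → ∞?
Eigenvalues: λₙ = 0.55n²π²/2.03² - 8.92.
First three modes:
  n=1: λ₁ = 0.55π²/2.03² - 8.92 ≈ -7.603
  n=2: λ₂ = 2.2π²/2.03² - 8.92 ≈ -3.651
  n=3: λ₃ = 4.95π²/2.03² - 8.92 ≈ 2.935
Since 0.55π²/2.03² ≈ 1.317 < 8.92, λ₁ < 0.
The n=1 mode grows fastest (−λₙ is largest for n=1) → dominates.
Asymptotic: φ ~ c₁ sin(πx/2.03) e^{7.603t} (exponential growth at rate −λ₁ ≈ 7.603).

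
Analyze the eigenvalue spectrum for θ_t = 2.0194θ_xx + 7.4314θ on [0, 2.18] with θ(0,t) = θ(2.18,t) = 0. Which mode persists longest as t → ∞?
Eigenvalues: λₙ = 2.0194n²π²/2.18² - 7.4314.
First three modes:
  n=1: λ₁ = 2.0194π²/2.18² - 7.4314 ≈ -3.238
  n=2: λ₂ = 8.0776π²/2.18² - 7.4314 ≈ 9.344
  n=3: λ₃ = 18.1746π²/2.18² - 7.4314 ≈ 30.313
Since 2.0194π²/2.18² ≈ 4.194 < 7.4314, λ₁ < 0.
The n=1 mode grows fastest (−λₙ is largest for n=1) → dominates.
Asymptotic: θ ~ c₁ sin(πx/2.18) e^{3.238t} (exponential growth at rate −λ₁ ≈ 3.238).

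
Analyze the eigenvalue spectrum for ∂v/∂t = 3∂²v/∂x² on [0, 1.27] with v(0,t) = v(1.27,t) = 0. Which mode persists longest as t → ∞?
Eigenvalues: λₙ = 3n²π²/1.27².
First three modes:
  n=1: λ₁ = 3π²/1.27² ≈ 18.358
  n=2: λ₂ = 12π²/1.27² ≈ 73.43 (4× faster decay)
  n=3: λ₃ = 27π²/1.27² ≈ 165.218 (9× faster decay)
As t → ∞, higher modes decay exponentially faster. The n=1 mode dominates: v ~ c₁ sin(πx/1.27) e^{-λ₁t}.
Decay rate: λ₁ = 3π²/1.27² ≈ 18.358.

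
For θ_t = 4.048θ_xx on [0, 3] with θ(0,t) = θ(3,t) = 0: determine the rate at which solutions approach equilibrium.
Eigenvalues: λₙ = 4.048n²π²/3².
First three modes:
  n=1: λ₁ = 4.048π²/3² ≈ 4.439
  n=2: λ₂ = 16.192π²/3² ≈ 17.757 (4× faster decay)
  n=3: λ₃ = 36.432π²/3² ≈ 39.952 (9× faster decay)
As t → ∞, higher modes decay exponentially faster. The n=1 mode dominates: θ ~ c₁ sin(πx/3) e^{-λ₁t}.
Decay rate: λ₁ = 4.048π²/3² ≈ 4.439.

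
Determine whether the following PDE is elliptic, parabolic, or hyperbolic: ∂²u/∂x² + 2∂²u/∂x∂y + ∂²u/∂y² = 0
Coefficients: A = 1, B = 2, C = 1. B² - 4AC = 0, which is zero, so the equation is parabolic.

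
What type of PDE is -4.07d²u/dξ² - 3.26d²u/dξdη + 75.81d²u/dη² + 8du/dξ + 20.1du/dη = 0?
With A = -4.07, B = -3.26, C = 75.81, the discriminant is 1244.8144. This is a hyperbolic PDE.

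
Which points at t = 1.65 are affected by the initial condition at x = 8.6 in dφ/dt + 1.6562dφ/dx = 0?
At x = 11.33273. The characteristic carries data from (8.6, 0) to (11.33273, 1.65).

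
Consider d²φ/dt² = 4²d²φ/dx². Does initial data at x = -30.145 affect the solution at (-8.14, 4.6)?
No. The domain of dependence is [-26.54, 10.26], and -30.145 is outside this interval.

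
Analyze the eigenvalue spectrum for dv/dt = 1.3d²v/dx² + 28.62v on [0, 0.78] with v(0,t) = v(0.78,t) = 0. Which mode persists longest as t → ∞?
Eigenvalues: λₙ = 1.3n²π²/0.78² - 28.62.
First three modes:
  n=1: λ₁ = 1.3π²/0.78² - 28.62 ≈ -7.531
  n=2: λ₂ = 5.2π²/0.78² - 28.62 ≈ 55.736
  n=3: λ₃ = 11.7π²/0.78² - 28.62 ≈ 161.18
Since 1.3π²/0.78² ≈ 21.089 < 28.62, λ₁ < 0.
The n=1 mode grows fastest (−λₙ is largest for n=1) → dominates.
Asymptotic: v ~ c₁ sin(πx/0.78) e^{7.531t} (exponential growth at rate −λ₁ ≈ 7.531).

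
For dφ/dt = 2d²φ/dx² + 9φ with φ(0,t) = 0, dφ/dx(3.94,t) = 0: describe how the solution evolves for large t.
φ grows unboundedly. Reaction dominates diffusion (r=9 > κπ²/(4L²)≈0.32); solution grows exponentially.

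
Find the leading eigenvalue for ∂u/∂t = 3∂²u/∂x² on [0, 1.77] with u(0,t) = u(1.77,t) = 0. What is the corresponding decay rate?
Eigenvalues: λₙ = 3n²π²/1.77².
First three modes:
  n=1: λ₁ = 3π²/1.77² ≈ 9.451
  n=2: λ₂ = 12π²/1.77² ≈ 37.804 (4× faster decay)
  n=3: λ₃ = 27π²/1.77² ≈ 85.058 (9× faster decay)
As t → ∞, higher modes decay exponentially faster. The n=1 mode dominates: u ~ c₁ sin(πx/1.77) e^{-λ₁t}.
Decay rate: λ₁ = 3π²/1.77² ≈ 9.451.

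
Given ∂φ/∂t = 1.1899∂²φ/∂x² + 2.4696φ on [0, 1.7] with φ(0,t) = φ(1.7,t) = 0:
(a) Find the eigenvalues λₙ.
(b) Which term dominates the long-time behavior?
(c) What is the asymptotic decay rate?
Eigenvalues: λₙ = 1.1899n²π²/1.7² - 2.4696.
First three modes:
  n=1: λ₁ = 1.1899π²/1.7² - 2.4696 ≈ 1.594
  n=2: λ₂ = 4.7596π²/1.7² - 2.4696 ≈ 13.785
  n=3: λ₃ = 10.7091π²/1.7² - 2.4696 ≈ 34.103
Since 1.1899π²/1.7² ≈ 4.064 > 2.4696, all λₙ > 0.
The n=1 mode decays slowest → dominates as t → ∞.
Asymptotic: φ ~ c₁ sin(πx/1.7) e^{-λ₁t} with decay rate λ₁ ≈ 1.594.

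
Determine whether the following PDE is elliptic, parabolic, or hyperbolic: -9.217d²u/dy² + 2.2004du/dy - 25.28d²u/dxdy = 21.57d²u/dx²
Rewriting in standard form: -21.57d²u/dx² - 25.28d²u/dxdy - 9.217d²u/dy² + 2.2004du/dy = 0. Coefficients: A = -21.57, B = -25.28, C = -9.217. B² - 4AC = -156.16436, which is negative, so the equation is elliptic.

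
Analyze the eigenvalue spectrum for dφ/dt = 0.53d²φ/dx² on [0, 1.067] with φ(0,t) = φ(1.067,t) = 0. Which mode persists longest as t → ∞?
Eigenvalues: λₙ = 0.53n²π²/1.067².
First three modes:
  n=1: λ₁ = 0.53π²/1.067² ≈ 4.595
  n=2: λ₂ = 2.12π²/1.067² ≈ 18.378 (4× faster decay)
  n=3: λ₃ = 4.77π²/1.067² ≈ 41.351 (9× faster decay)
As t → ∞, higher modes decay exponentially faster. The n=1 mode dominates: φ ~ c₁ sin(πx/1.067) e^{-λ₁t}.
Decay rate: λ₁ = 0.53π²/1.067² ≈ 4.595.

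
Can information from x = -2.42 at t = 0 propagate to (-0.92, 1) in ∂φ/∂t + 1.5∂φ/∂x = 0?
Yes. The characteristic through (-0.92, 1) passes through x = -2.42.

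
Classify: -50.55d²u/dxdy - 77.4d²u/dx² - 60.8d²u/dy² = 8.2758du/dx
Rewriting in standard form: -77.4d²u/dx² - 50.55d²u/dxdy - 60.8d²u/dy² - 8.2758du/dx = 0. Elliptic (discriminant = -16268.3775).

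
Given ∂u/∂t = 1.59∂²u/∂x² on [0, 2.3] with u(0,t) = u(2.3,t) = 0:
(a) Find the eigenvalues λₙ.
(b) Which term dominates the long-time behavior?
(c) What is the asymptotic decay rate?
Eigenvalues: λₙ = 1.59n²π²/2.3².
First three modes:
  n=1: λ₁ = 1.59π²/2.3² ≈ 2.966
  n=2: λ₂ = 6.36π²/2.3² ≈ 11.866 (4× faster decay)
  n=3: λ₃ = 14.31π²/2.3² ≈ 26.698 (9× faster decay)
As t → ∞, higher modes decay exponentially faster. The n=1 mode dominates: u ~ c₁ sin(πx/2.3) e^{-λ₁t}.
Decay rate: λ₁ = 1.59π²/2.3² ≈ 2.966.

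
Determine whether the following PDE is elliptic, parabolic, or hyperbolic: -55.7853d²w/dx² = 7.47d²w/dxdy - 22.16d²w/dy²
Rewriting in standard form: -55.7853d²w/dx² - 7.47d²w/dxdy + 22.16d²w/dy² = 0. Coefficients: A = -55.7853, B = -7.47, C = 22.16. B² - 4AC = 5000.609892, which is positive, so the equation is hyperbolic.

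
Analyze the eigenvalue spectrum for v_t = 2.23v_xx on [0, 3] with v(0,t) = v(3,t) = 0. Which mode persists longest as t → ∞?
Eigenvalues: λₙ = 2.23n²π²/3².
First three modes:
  n=1: λ₁ = 2.23π²/3² ≈ 2.445
  n=2: λ₂ = 8.92π²/3² ≈ 9.782 (4× faster decay)
  n=3: λ₃ = 20.07π²/3² ≈ 22.009 (9× faster decay)
As t → ∞, higher modes decay exponentially faster. The n=1 mode dominates: v ~ c₁ sin(πx/3) e^{-λ₁t}.
Decay rate: λ₁ = 2.23π²/3² ≈ 2.445.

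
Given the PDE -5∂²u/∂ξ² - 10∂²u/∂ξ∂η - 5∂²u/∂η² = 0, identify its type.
The second-order coefficients are A = -5, B = -10, C = -5. Since B² - 4AC = 0 = 0, this is a parabolic PDE.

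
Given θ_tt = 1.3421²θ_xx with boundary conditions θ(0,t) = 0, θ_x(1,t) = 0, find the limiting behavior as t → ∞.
θ oscillates (no decay). Energy is conserved; the solution oscillates indefinitely as standing waves.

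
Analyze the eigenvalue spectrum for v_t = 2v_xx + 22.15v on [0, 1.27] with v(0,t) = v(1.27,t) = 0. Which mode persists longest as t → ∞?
Eigenvalues: λₙ = 2n²π²/1.27² - 22.15.
First three modes:
  n=1: λ₁ = 2π²/1.27² - 22.15 ≈ -9.912
  n=2: λ₂ = 8π²/1.27² - 22.15 ≈ 26.803
  n=3: λ₃ = 18π²/1.27² - 22.15 ≈ 87.995
Since 2π²/1.27² ≈ 12.238 < 22.15, λ₁ < 0.
The n=1 mode grows fastest (−λₙ is largest for n=1) → dominates.
Asymptotic: v ~ c₁ sin(πx/1.27) e^{9.912t} (exponential growth at rate −λ₁ ≈ 9.912).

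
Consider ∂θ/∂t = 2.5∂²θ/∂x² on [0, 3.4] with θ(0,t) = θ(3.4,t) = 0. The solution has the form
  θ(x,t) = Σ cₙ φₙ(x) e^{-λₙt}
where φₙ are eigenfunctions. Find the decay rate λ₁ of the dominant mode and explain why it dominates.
Eigenvalues: λₙ = 2.5n²π²/3.4².
First three modes:
  n=1: λ₁ = 2.5π²/3.4² ≈ 2.134
  n=2: λ₂ = 10π²/3.4² ≈ 8.538 (4× faster decay)
  n=3: λ₃ = 22.5π²/3.4² ≈ 19.21 (9× faster decay)
As t → ∞, higher modes decay exponentially faster. The n=1 mode dominates: θ ~ c₁ sin(πx/3.4) e^{-λ₁t}.
Decay rate: λ₁ = 2.5π²/3.4² ≈ 2.134.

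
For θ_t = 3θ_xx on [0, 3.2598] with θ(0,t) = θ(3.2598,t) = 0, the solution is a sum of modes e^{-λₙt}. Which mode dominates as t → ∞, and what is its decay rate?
Eigenvalues: λₙ = 3n²π²/3.2598².
First three modes:
  n=1: λ₁ = 3π²/3.2598² ≈ 2.786
  n=2: λ₂ = 12π²/3.2598² ≈ 11.145 (4× faster decay)
  n=3: λ₃ = 27π²/3.2598² ≈ 25.077 (9× faster decay)
As t → ∞, higher modes decay exponentially faster. The n=1 mode dominates: θ ~ c₁ sin(πx/3.2598) e^{-λ₁t}.
Decay rate: λ₁ = 3π²/3.2598² ≈ 2.786.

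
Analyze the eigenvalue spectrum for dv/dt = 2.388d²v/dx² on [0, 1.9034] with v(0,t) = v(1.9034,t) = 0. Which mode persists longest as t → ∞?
Eigenvalues: λₙ = 2.388n²π²/1.9034².
First three modes:
  n=1: λ₁ = 2.388π²/1.9034² ≈ 6.505
  n=2: λ₂ = 9.552π²/1.9034² ≈ 26.022 (4× faster decay)
  n=3: λ₃ = 21.492π²/1.9034² ≈ 58.549 (9× faster decay)
As t → ∞, higher modes decay exponentially faster. The n=1 mode dominates: v ~ c₁ sin(πx/1.9034) e^{-λ₁t}.
Decay rate: λ₁ = 2.388π²/1.9034² ≈ 6.505.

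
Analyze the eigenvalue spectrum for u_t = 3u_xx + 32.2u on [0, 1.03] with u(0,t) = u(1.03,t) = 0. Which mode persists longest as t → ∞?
Eigenvalues: λₙ = 3n²π²/1.03² - 32.2.
First three modes:
  n=1: λ₁ = 3π²/1.03² - 32.2 ≈ -4.291
  n=2: λ₂ = 12π²/1.03² - 32.2 ≈ 79.437
  n=3: λ₃ = 27π²/1.03² - 32.2 ≈ 218.982
Since 3π²/1.03² ≈ 27.909 < 32.2, λ₁ < 0.
The n=1 mode grows fastest (−λₙ is largest for n=1) → dominates.
Asymptotic: u ~ c₁ sin(πx/1.03) e^{4.291t} (exponential growth at rate −λ₁ ≈ 4.291).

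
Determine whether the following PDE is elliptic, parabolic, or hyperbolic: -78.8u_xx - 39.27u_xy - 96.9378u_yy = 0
Coefficients: A = -78.8, B = -39.27, C = -96.9378. B² - 4AC = -29012.66166, which is negative, so the equation is elliptic.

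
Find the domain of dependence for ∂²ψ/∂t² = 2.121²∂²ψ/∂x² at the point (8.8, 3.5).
Domain of dependence: [1.3765, 16.2235]. Signals travel at speed 2.121, so data within |x - 8.8| ≤ 2.121·3.5 = 7.4235 can reach the point.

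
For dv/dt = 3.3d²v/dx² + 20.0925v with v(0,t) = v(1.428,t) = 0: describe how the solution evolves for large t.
v grows unboundedly. Reaction dominates diffusion (r=20.0925 > κπ²/L²≈15.97); solution grows exponentially.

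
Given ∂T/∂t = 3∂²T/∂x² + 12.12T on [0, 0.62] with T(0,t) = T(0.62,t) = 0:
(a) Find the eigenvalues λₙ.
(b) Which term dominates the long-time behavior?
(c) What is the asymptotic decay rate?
Eigenvalues: λₙ = 3n²π²/0.62² - 12.12.
First three modes:
  n=1: λ₁ = 3π²/0.62² - 12.12 ≈ 64.906
  n=2: λ₂ = 12π²/0.62² - 12.12 ≈ 295.984
  n=3: λ₃ = 27π²/0.62² - 12.12 ≈ 681.114
Since 3π²/0.62² ≈ 77.026 > 12.12, all λₙ > 0.
The n=1 mode decays slowest → dominates as t → ∞.
Asymptotic: T ~ c₁ sin(πx/0.62) e^{-λ₁t} with decay rate λ₁ ≈ 64.906.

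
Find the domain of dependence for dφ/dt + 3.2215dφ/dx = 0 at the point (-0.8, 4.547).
A single point: x = -15.4481605. The characteristic through (-0.8, 4.547) is x - 3.2215t = const, so x = -0.8 - 3.2215·4.547 = -15.4481605.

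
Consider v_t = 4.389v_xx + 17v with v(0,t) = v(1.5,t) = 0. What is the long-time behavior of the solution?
As t → ∞, v → 0. Diffusion dominates reaction (r=17 < κπ²/L²≈19.25); solution decays.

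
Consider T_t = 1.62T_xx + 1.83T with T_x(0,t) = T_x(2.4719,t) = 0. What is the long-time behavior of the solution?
As t → ∞, T grows unboundedly. With Neumann BCs the constant mode has diffusion eigenvalue 0, so any r > 0 makes it grow like e^(1.83t); solution grows exponentially.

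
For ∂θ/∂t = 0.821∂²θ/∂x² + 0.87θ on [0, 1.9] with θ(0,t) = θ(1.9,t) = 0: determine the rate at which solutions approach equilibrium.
Eigenvalues: λₙ = 0.821n²π²/1.9² - 0.87.
First three modes:
  n=1: λ₁ = 0.821π²/1.9² - 0.87 ≈ 1.375
  n=2: λ₂ = 3.284π²/1.9² - 0.87 ≈ 8.108
  n=3: λ₃ = 7.389π²/1.9² - 0.87 ≈ 19.331
Since 0.821π²/1.9² ≈ 2.245 > 0.87, all λₙ > 0.
The n=1 mode decays slowest → dominates as t → ∞.
Asymptotic: θ ~ c₁ sin(πx/1.9) e^{-λ₁t} with decay rate λ₁ ≈ 1.375.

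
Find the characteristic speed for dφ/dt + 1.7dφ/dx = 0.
Speed = 1.7. Information travels along x - 1.7t = const (rightward).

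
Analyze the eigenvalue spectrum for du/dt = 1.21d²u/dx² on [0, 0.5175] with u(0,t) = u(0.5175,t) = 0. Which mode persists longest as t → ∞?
Eigenvalues: λₙ = 1.21n²π²/0.5175².
First three modes:
  n=1: λ₁ = 1.21π²/0.5175² ≈ 44.593
  n=2: λ₂ = 4.84π²/0.5175² ≈ 178.371 (4× faster decay)
  n=3: λ₃ = 10.89π²/0.5175² ≈ 401.335 (9× faster decay)
As t → ∞, higher modes decay exponentially faster. The n=1 mode dominates: u ~ c₁ sin(πx/0.5175) e^{-λ₁t}.
Decay rate: λ₁ = 1.21π²/0.5175² ≈ 44.593.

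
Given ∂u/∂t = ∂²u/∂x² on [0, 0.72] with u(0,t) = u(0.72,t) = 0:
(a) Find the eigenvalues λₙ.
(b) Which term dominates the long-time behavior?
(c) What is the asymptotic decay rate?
Eigenvalues: λₙ = n²π²/0.72².
First three modes:
  n=1: λ₁ = π²/0.72² ≈ 19.039
  n=2: λ₂ = 4π²/0.72² ≈ 76.154 (4× faster decay)
  n=3: λ₃ = 9π²/0.72² ≈ 171.347 (9× faster decay)
As t → ∞, higher modes decay exponentially faster. The n=1 mode dominates: u ~ c₁ sin(πx/0.72) e^{-λ₁t}.
Decay rate: λ₁ = π²/0.72² ≈ 19.039.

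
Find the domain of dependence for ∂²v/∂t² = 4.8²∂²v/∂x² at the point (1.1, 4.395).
Domain of dependence: [-19.996, 22.196]. Signals travel at speed 4.8, so data within |x - 1.1| ≤ 4.8·4.395 = 21.096 can reach the point.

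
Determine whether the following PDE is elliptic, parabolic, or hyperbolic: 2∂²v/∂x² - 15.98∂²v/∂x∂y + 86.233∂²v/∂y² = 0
Coefficients: A = 2, B = -15.98, C = 86.233. B² - 4AC = -434.5036, which is negative, so the equation is elliptic.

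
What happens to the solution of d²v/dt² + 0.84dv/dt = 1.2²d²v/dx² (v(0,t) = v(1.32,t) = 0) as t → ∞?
v → 0. Damping (γ=0.84) dissipates energy; oscillations decay exponentially.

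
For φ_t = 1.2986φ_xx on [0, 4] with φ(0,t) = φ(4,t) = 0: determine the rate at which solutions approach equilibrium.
Eigenvalues: λₙ = 1.2986n²π²/4².
First three modes:
  n=1: λ₁ = 1.2986π²/4² ≈ 0.801
  n=2: λ₂ = 5.1944π²/4² ≈ 3.204 (4× faster decay)
  n=3: λ₃ = 11.6874π²/4² ≈ 7.209 (9× faster decay)
As t → ∞, higher modes decay exponentially faster. The n=1 mode dominates: φ ~ c₁ sin(πx/4) e^{-λ₁t}.
Decay rate: λ₁ = 1.2986π²/4² ≈ 0.801.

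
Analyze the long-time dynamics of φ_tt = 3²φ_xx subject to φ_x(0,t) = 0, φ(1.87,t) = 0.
Long-time behavior: φ oscillates (no decay). Energy is conserved; the solution oscillates indefinitely as standing waves.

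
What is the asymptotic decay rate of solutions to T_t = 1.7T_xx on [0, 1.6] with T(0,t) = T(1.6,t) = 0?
Eigenvalues: λₙ = 1.7n²π²/1.6².
First three modes:
  n=1: λ₁ = 1.7π²/1.6² ≈ 6.554
  n=2: λ₂ = 6.8π²/1.6² ≈ 26.216 (4× faster decay)
  n=3: λ₃ = 15.3π²/1.6² ≈ 58.986 (9× faster decay)
As t → ∞, higher modes decay exponentially faster. The n=1 mode dominates: T ~ c₁ sin(πx/1.6) e^{-λ₁t}.
Decay rate: λ₁ = 1.7π²/1.6² ≈ 6.554.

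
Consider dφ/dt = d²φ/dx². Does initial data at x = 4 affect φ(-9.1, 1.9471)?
Yes, for any finite x. The heat equation has infinite propagation speed, so all initial data affects all points at any t > 0.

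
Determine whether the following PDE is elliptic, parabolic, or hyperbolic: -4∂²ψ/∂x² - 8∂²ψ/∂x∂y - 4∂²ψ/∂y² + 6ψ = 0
Coefficients: A = -4, B = -8, C = -4. B² - 4AC = 0, which is zero, so the equation is parabolic.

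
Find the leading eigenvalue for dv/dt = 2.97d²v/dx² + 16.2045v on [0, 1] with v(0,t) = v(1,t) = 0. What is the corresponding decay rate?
Eigenvalues: λₙ = 2.97n²π²/1² - 16.2045.
First three modes:
  n=1: λ₁ = 2.97π² - 16.2045 ≈ 13.108
  n=2: λ₂ = 11.88π² - 16.2045 ≈ 101.046
  n=3: λ₃ = 26.73π² - 16.2045 ≈ 247.61
Since 2.97π² ≈ 29.313 > 16.2045, all λₙ > 0.
The n=1 mode decays slowest → dominates as t → ∞.
Asymptotic: v ~ c₁ sin(πx/1) e^{-λ₁t} with decay rate λ₁ ≈ 13.108.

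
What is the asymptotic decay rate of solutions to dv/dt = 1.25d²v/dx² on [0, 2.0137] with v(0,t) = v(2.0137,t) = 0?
Eigenvalues: λₙ = 1.25n²π²/2.0137².
First three modes:
  n=1: λ₁ = 1.25π²/2.0137² ≈ 3.042
  n=2: λ₂ = 5π²/2.0137² ≈ 12.17 (4× faster decay)
  n=3: λ₃ = 11.25π²/2.0137² ≈ 27.382 (9× faster decay)
As t → ∞, higher modes decay exponentially faster. The n=1 mode dominates: v ~ c₁ sin(πx/2.0137) e^{-λ₁t}.
Decay rate: λ₁ = 1.25π²/2.0137² ≈ 3.042.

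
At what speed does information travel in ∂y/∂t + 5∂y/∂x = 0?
Speed = 5. Information travels along x - 5t = const (rightward).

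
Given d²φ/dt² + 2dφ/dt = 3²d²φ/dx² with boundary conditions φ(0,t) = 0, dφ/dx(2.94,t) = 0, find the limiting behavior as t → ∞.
φ → 0. Damping (γ=2) dissipates energy; oscillations decay exponentially.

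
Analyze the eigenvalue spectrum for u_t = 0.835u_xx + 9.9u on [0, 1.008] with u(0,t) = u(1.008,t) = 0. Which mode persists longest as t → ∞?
Eigenvalues: λₙ = 0.835n²π²/1.008² - 9.9.
First three modes:
  n=1: λ₁ = 0.835π²/1.008² - 9.9 ≈ -1.789
  n=2: λ₂ = 3.34π²/1.008² - 9.9 ≈ 22.543
  n=3: λ₃ = 7.515π²/1.008² - 9.9 ≈ 63.097
Since 0.835π²/1.008² ≈ 8.111 < 9.9, λ₁ < 0.
The n=1 mode grows fastest (−λₙ is largest for n=1) → dominates.
Asymptotic: u ~ c₁ sin(πx/1.008) e^{1.789t} (exponential growth at rate −λ₁ ≈ 1.789).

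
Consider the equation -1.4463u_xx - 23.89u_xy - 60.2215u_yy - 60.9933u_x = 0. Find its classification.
Hyperbolic. (A = -1.4463, B = -23.89, C = -60.2215 gives B² - 4AC = 222.3386782.)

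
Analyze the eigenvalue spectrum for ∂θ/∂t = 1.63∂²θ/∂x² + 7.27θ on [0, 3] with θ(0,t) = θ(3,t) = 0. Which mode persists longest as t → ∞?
Eigenvalues: λₙ = 1.63n²π²/3² - 7.27.
First three modes:
  n=1: λ₁ = 1.63π²/3² - 7.27 ≈ -5.483
  n=2: λ₂ = 6.52π²/3² - 7.27 ≈ -0.12
  n=3: λ₃ = 14.67π²/3² - 7.27 ≈ 8.817
Since 1.63π²/3² ≈ 1.787 < 7.27, λ₁ < 0.
The n=1 mode grows fastest (−λₙ is largest for n=1) → dominates.
Asymptotic: θ ~ c₁ sin(πx/3) e^{5.483t} (exponential growth at rate −λ₁ ≈ 5.483).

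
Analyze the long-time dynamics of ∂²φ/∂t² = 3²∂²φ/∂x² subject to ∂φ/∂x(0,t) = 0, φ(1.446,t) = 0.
Long-time behavior: φ oscillates (no decay). Energy is conserved; the solution oscillates indefinitely as standing waves.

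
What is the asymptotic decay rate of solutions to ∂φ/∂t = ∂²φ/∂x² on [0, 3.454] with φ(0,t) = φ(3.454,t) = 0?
Eigenvalues: λₙ = n²π²/3.454².
First three modes:
  n=1: λ₁ = π²/3.454² ≈ 0.827
  n=2: λ₂ = 4π²/3.454² ≈ 3.309 (4× faster decay)
  n=3: λ₃ = 9π²/3.454² ≈ 7.446 (9× faster decay)
As t → ∞, higher modes decay exponentially faster. The n=1 mode dominates: φ ~ c₁ sin(πx/3.454) e^{-λ₁t}.
Decay rate: λ₁ = π²/3.454² ≈ 0.827.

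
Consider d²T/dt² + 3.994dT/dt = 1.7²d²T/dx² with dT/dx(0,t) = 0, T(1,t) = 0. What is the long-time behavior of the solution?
As t → ∞, T → 0. Damping (γ=3.994) dissipates energy; oscillations decay exponentially.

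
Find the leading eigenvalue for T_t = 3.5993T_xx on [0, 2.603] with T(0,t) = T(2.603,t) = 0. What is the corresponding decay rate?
Eigenvalues: λₙ = 3.5993n²π²/2.603².
First three modes:
  n=1: λ₁ = 3.5993π²/2.603² ≈ 5.243
  n=2: λ₂ = 14.3972π²/2.603² ≈ 20.971 (4× faster decay)
  n=3: λ₃ = 32.3937π²/2.603² ≈ 47.186 (9× faster decay)
As t → ∞, higher modes decay exponentially faster. The n=1 mode dominates: T ~ c₁ sin(πx/2.603) e^{-λ₁t}.
Decay rate: λ₁ = 3.5993π²/2.603² ≈ 5.243.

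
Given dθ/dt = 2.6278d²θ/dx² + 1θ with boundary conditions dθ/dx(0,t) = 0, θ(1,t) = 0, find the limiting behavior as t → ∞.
θ → 0. Diffusion dominates reaction (r=1 < κπ²/(4L²)≈6.48); solution decays.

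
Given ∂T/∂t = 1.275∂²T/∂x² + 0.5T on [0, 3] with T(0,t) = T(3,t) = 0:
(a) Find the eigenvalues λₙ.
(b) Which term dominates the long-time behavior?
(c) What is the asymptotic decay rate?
Eigenvalues: λₙ = 1.275n²π²/3² - 0.5.
First three modes:
  n=1: λ₁ = 1.275π²/3² - 0.5 ≈ 0.898
  n=2: λ₂ = 5.1π²/3² - 0.5 ≈ 5.093
  n=3: λ₃ = 11.475π²/3² - 0.5 ≈ 12.084
Since 1.275π²/3² ≈ 1.398 > 0.5, all λₙ > 0.
The n=1 mode decays slowest → dominates as t → ∞.
Asymptotic: T ~ c₁ sin(πx/3) e^{-λ₁t} with decay rate λ₁ ≈ 0.898.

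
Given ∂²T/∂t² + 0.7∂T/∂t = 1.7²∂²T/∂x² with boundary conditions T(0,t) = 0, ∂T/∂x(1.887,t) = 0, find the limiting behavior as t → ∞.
T → 0. Damping (γ=0.7) dissipates energy; oscillations decay exponentially.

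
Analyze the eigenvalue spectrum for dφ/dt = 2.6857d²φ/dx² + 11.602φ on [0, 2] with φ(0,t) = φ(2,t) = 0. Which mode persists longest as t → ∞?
Eigenvalues: λₙ = 2.6857n²π²/2² - 11.602.
First three modes:
  n=1: λ₁ = 2.6857π²/2² - 11.602 ≈ -4.975
  n=2: λ₂ = 10.7428π²/2² - 11.602 ≈ 14.905
  n=3: λ₃ = 24.1713π²/2² - 11.602 ≈ 48.038
Since 2.6857π²/2² ≈ 6.627 < 11.602, λ₁ < 0.
The n=1 mode grows fastest (−λₙ is largest for n=1) → dominates.
Asymptotic: φ ~ c₁ sin(πx/2) e^{4.975t} (exponential growth at rate −λ₁ ≈ 4.975).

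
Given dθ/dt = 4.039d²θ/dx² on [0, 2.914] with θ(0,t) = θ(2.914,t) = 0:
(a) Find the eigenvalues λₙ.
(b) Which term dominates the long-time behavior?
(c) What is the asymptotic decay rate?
Eigenvalues: λₙ = 4.039n²π²/2.914².
First three modes:
  n=1: λ₁ = 4.039π²/2.914² ≈ 4.695
  n=2: λ₂ = 16.156π²/2.914² ≈ 18.778 (4× faster decay)
  n=3: λ₃ = 36.351π²/2.914² ≈ 42.251 (9× faster decay)
As t → ∞, higher modes decay exponentially faster. The n=1 mode dominates: θ ~ c₁ sin(πx/2.914) e^{-λ₁t}.
Decay rate: λ₁ = 4.039π²/2.914² ≈ 4.695.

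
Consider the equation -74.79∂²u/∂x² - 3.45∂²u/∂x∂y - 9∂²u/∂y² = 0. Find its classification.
Elliptic. (A = -74.79, B = -3.45, C = -9 gives B² - 4AC = -2680.5375.)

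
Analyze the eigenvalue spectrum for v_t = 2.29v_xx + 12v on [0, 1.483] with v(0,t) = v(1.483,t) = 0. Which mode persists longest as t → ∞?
Eigenvalues: λₙ = 2.29n²π²/1.483² - 12.
First three modes:
  n=1: λ₁ = 2.29π²/1.483² - 12 ≈ -1.723
  n=2: λ₂ = 9.16π²/1.483² - 12 ≈ 29.107
  n=3: λ₃ = 20.61π²/1.483² - 12 ≈ 80.49
Since 2.29π²/1.483² ≈ 10.277 < 12, λ₁ < 0.
The n=1 mode grows fastest (−λₙ is largest for n=1) → dominates.
Asymptotic: v ~ c₁ sin(πx/1.483) e^{1.723t} (exponential growth at rate −λ₁ ≈ 1.723).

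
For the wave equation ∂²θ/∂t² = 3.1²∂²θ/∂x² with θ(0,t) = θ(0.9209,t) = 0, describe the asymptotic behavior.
θ oscillates (no decay). Energy is conserved; the solution oscillates indefinitely as standing waves.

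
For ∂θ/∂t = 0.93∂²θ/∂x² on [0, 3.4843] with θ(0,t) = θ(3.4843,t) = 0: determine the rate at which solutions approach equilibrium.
Eigenvalues: λₙ = 0.93n²π²/3.4843².
First three modes:
  n=1: λ₁ = 0.93π²/3.4843² ≈ 0.756
  n=2: λ₂ = 3.72π²/3.4843² ≈ 3.024 (4× faster decay)
  n=3: λ₃ = 8.37π²/3.4843² ≈ 6.804 (9× faster decay)
As t → ∞, higher modes decay exponentially faster. The n=1 mode dominates: θ ~ c₁ sin(πx/3.4843) e^{-λ₁t}.
Decay rate: λ₁ = 0.93π²/3.4843² ≈ 0.756.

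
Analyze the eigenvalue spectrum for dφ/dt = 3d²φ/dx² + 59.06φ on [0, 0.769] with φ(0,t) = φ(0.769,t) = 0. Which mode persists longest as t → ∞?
Eigenvalues: λₙ = 3n²π²/0.769² - 59.06.
First three modes:
  n=1: λ₁ = 3π²/0.769² - 59.06 ≈ -8.991
  n=2: λ₂ = 12π²/0.769² - 59.06 ≈ 141.216
  n=3: λ₃ = 27π²/0.769² - 59.06 ≈ 391.56
Since 3π²/0.769² ≈ 50.069 < 59.06, λ₁ < 0.
The n=1 mode grows fastest (−λₙ is largest for n=1) → dominates.
Asymptotic: φ ~ c₁ sin(πx/0.769) e^{8.991t} (exponential growth at rate −λ₁ ≈ 8.991).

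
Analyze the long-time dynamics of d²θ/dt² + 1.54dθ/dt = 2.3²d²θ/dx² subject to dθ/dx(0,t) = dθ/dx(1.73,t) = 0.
Long-time behavior: θ → constant (steady state). Damping (γ=1.54) dissipates the nonconstant modes; with Neumann BCs the spatial average obeys M''+γM'=0 and tends to a finite limit.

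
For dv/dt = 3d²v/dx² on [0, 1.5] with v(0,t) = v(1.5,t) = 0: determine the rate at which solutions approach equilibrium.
Eigenvalues: λₙ = 3n²π²/1.5².
First three modes:
  n=1: λ₁ = 3π²/1.5² ≈ 13.159
  n=2: λ₂ = 12π²/1.5² ≈ 52.638 (4× faster decay)
  n=3: λ₃ = 27π²/1.5² ≈ 118.435 (9× faster decay)
As t → ∞, higher modes decay exponentially faster. The n=1 mode dominates: v ~ c₁ sin(πx/1.5) e^{-λ₁t}.
Decay rate: λ₁ = 3π²/1.5² ≈ 13.159.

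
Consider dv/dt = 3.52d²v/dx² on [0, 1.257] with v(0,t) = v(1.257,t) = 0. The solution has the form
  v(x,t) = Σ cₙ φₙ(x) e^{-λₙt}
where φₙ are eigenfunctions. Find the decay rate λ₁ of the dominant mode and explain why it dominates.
Eigenvalues: λₙ = 3.52n²π²/1.257².
First three modes:
  n=1: λ₁ = 3.52π²/1.257² ≈ 21.987
  n=2: λ₂ = 14.08π²/1.257² ≈ 87.949 (4× faster decay)
  n=3: λ₃ = 31.68π²/1.257² ≈ 197.886 (9× faster decay)
As t → ∞, higher modes decay exponentially faster. The n=1 mode dominates: v ~ c₁ sin(πx/1.257) e^{-λ₁t}.
Decay rate: λ₁ = 3.52π²/1.257² ≈ 21.987.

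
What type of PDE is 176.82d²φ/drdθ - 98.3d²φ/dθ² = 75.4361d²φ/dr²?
Rewriting in standard form: -75.4361d²φ/dr² + 176.82d²φ/drdθ - 98.3d²φ/dθ² = 0. With A = -75.4361, B = 176.82, C = -98.3, the discriminant is 1603.83788. This is a hyperbolic PDE.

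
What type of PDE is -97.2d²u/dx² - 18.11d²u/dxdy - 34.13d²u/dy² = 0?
With A = -97.2, B = -18.11, C = -34.13, the discriminant is -12941.7719. This is an elliptic PDE.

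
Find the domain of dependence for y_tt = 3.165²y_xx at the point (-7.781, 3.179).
Domain of dependence: [-17.842535, 2.280535]. Signals travel at speed 3.165, so data within |x - -7.781| ≤ 3.165·3.179 = 10.061535 can reach the point.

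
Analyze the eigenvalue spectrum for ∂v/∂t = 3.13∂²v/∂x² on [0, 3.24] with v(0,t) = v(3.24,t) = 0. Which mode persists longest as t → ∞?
Eigenvalues: λₙ = 3.13n²π²/3.24².
First three modes:
  n=1: λ₁ = 3.13π²/3.24² ≈ 2.943
  n=2: λ₂ = 12.52π²/3.24² ≈ 11.771 (4× faster decay)
  n=3: λ₃ = 28.17π²/3.24² ≈ 26.485 (9× faster decay)
As t → ∞, higher modes decay exponentially faster. The n=1 mode dominates: v ~ c₁ sin(πx/3.24) e^{-λ₁t}.
Decay rate: λ₁ = 3.13π²/3.24² ≈ 2.943.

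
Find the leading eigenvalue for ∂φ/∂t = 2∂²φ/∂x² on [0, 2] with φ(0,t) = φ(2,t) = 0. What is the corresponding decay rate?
Eigenvalues: λₙ = 2n²π²/2².
First three modes:
  n=1: λ₁ = 2π²/2² ≈ 4.935
  n=2: λ₂ = 8π²/2² ≈ 19.739 (4× faster decay)
  n=3: λ₃ = 18π²/2² ≈ 44.413 (9× faster decay)
As t → ∞, higher modes decay exponentially faster. The n=1 mode dominates: φ ~ c₁ sin(πx/2) e^{-λ₁t}.
Decay rate: λ₁ = 2π²/2² ≈ 4.935.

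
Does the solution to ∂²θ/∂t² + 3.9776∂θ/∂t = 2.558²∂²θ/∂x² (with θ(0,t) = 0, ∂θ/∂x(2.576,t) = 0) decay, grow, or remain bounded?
θ → 0. Damping (γ=3.9776) dissipates energy; oscillations decay exponentially.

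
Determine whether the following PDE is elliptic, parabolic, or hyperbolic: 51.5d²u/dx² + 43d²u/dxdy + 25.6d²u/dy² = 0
Coefficients: A = 51.5, B = 43, C = 25.6. B² - 4AC = -3424.6, which is negative, so the equation is elliptic.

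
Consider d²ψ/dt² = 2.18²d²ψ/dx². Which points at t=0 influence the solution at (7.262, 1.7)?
Domain of dependence: [3.556, 10.968]. Signals travel at speed 2.18, so data within |x - 7.262| ≤ 2.18·1.7 = 3.706 can reach the point.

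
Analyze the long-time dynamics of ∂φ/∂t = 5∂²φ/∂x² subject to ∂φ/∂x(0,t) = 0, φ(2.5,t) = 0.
Long-time behavior: φ → 0. Heat escapes through the Dirichlet boundary.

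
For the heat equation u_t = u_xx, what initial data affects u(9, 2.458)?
The entire real line. The heat equation has infinite propagation speed: any initial disturbance instantly affects all points (though exponentially small far away).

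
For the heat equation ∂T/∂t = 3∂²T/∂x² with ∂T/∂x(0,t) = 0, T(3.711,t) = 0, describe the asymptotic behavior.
T → 0. Heat escapes through the Dirichlet boundary.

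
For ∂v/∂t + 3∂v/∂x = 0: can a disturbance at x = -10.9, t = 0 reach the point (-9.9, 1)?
No. Only data at x = -12.9 affects (-9.9, 1). Advection has one-way propagation along characteristics.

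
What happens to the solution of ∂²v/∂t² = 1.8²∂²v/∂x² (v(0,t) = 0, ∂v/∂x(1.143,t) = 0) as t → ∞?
v oscillates (no decay). Energy is conserved; the solution oscillates indefinitely as standing waves.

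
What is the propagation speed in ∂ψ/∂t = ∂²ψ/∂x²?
Infinite. The heat equation is parabolic, not hyperbolic, so disturbances propagate instantly.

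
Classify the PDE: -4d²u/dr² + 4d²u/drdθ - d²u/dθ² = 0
A = -4, B = 4, C = -1. Discriminant B² - 4AC = 0. Since 0 = 0, parabolic.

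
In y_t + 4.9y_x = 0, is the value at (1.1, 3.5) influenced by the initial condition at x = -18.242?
No. Only data at x = -16.05 affects (1.1, 3.5). Advection has one-way propagation along characteristics.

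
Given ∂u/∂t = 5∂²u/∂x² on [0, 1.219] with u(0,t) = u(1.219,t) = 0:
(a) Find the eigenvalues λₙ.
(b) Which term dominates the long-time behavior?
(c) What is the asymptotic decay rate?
Eigenvalues: λₙ = 5n²π²/1.219².
First three modes:
  n=1: λ₁ = 5π²/1.219² ≈ 33.21
  n=2: λ₂ = 20π²/1.219² ≈ 132.838 (4× faster decay)
  n=3: λ₃ = 45π²/1.219² ≈ 298.886 (9× faster decay)
As t → ∞, higher modes decay exponentially faster. The n=1 mode dominates: u ~ c₁ sin(πx/1.219) e^{-λ₁t}.
Decay rate: λ₁ = 5π²/1.219² ≈ 33.21.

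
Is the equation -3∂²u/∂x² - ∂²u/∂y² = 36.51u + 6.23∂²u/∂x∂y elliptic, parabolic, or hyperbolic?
Rewriting in standard form: -3∂²u/∂x² - 6.23∂²u/∂x∂y - ∂²u/∂y² - 36.51u = 0. Computing B² - 4AC with A = -3, B = -6.23, C = -1: discriminant = 26.8129 (positive). Answer: hyperbolic.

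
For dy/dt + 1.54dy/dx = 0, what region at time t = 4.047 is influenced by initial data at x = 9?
At x = 15.23238. The characteristic carries data from (9, 0) to (15.23238, 4.047).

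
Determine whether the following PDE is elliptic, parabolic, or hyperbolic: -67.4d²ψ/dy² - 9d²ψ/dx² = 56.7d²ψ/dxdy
Rewriting in standard form: -9d²ψ/dx² - 56.7d²ψ/dxdy - 67.4d²ψ/dy² = 0. Coefficients: A = -9, B = -56.7, C = -67.4. B² - 4AC = 788.49, which is positive, so the equation is hyperbolic.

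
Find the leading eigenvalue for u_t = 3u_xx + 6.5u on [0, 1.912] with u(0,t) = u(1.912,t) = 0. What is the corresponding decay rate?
Eigenvalues: λₙ = 3n²π²/1.912² - 6.5.
First three modes:
  n=1: λ₁ = 3π²/1.912² - 6.5 ≈ 1.599
  n=2: λ₂ = 12π²/1.912² - 6.5 ≈ 25.897
  n=3: λ₃ = 27π²/1.912² - 6.5 ≈ 66.393
Since 3π²/1.912² ≈ 8.099 > 6.5, all λₙ > 0.
The n=1 mode decays slowest → dominates as t → ∞.
Asymptotic: u ~ c₁ sin(πx/1.912) e^{-λ₁t} with decay rate λ₁ ≈ 1.599.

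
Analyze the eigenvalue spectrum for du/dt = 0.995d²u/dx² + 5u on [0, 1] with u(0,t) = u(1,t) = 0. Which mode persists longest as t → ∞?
Eigenvalues: λₙ = 0.995n²π²/1² - 5.
First three modes:
  n=1: λ₁ = 0.995π² - 5 ≈ 4.82
  n=2: λ₂ = 3.98π² - 5 ≈ 34.281
  n=3: λ₃ = 8.955π² - 5 ≈ 83.382
Since 0.995π² ≈ 9.82 > 5, all λₙ > 0.
The n=1 mode decays slowest → dominates as t → ∞.
Asymptotic: u ~ c₁ sin(πx/1) e^{-λ₁t} with decay rate λ₁ ≈ 4.82.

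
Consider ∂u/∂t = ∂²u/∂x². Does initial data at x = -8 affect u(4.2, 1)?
Yes, for any finite x. The heat equation has infinite propagation speed, so all initial data affects all points at any t > 0.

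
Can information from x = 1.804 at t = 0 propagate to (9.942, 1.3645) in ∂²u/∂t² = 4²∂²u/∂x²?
No. The domain of dependence is [4.484, 15.4], and 1.804 is outside this interval.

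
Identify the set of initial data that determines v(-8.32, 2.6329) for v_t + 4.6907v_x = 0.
A single point: x = -20.67014403. The characteristic through (-8.32, 2.6329) is x - 4.6907t = const, so x = -8.32 - 4.6907·2.6329 = -20.67014403.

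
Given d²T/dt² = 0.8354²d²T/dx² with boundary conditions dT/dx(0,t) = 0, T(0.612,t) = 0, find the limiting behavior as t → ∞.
T oscillates (no decay). Energy is conserved; the solution oscillates indefinitely as standing waves.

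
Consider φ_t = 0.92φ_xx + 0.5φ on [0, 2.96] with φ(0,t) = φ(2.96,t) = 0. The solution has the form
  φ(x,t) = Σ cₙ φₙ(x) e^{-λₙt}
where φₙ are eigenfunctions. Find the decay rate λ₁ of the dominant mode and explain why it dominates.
Eigenvalues: λₙ = 0.92n²π²/2.96² - 0.5.
First three modes:
  n=1: λ₁ = 0.92π²/2.96² - 0.5 ≈ 0.536
  n=2: λ₂ = 3.68π²/2.96² - 0.5 ≈ 3.645
  n=3: λ₃ = 8.28π²/2.96² - 0.5 ≈ 8.827
Since 0.92π²/2.96² ≈ 1.036 > 0.5, all λₙ > 0.
The n=1 mode decays slowest → dominates as t → ∞.
Asymptotic: φ ~ c₁ sin(πx/2.96) e^{-λ₁t} with decay rate λ₁ ≈ 0.536.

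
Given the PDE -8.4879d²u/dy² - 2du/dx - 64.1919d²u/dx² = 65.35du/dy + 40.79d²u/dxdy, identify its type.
Rewriting in standard form: -64.1919d²u/dx² - 40.79d²u/dxdy - 8.4879d²u/dy² - 2du/dx - 65.35du/dy = 0. The second-order coefficients are A = -64.1919, B = -40.79, C = -8.4879. Since B² - 4AC = -515.59361204 < 0, this is an elliptic PDE.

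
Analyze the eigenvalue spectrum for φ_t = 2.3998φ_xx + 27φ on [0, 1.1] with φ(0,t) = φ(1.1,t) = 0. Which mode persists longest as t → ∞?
Eigenvalues: λₙ = 2.3998n²π²/1.1² - 27.
First three modes:
  n=1: λ₁ = 2.3998π²/1.1² - 27 ≈ -7.426
  n=2: λ₂ = 9.5992π²/1.1² - 27 ≈ 51.298
  n=3: λ₃ = 21.5982π²/1.1² - 27 ≈ 149.17
Since 2.3998π²/1.1² ≈ 19.574 < 27, λ₁ < 0.
The n=1 mode grows fastest (−λₙ is largest for n=1) → dominates.
Asymptotic: φ ~ c₁ sin(πx/1.1) e^{7.426t} (exponential growth at rate −λ₁ ≈ 7.426).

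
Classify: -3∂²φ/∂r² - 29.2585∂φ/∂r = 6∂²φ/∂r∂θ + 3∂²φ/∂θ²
Rewriting in standard form: -3∂²φ/∂r² - 6∂²φ/∂r∂θ - 3∂²φ/∂θ² - 29.2585∂φ/∂r = 0. Parabolic (discriminant = 0).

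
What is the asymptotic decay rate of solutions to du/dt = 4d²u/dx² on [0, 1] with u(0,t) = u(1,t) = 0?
Eigenvalues: λₙ = 4n²π².
First three modes:
  n=1: λ₁ = 4π² ≈ 39.478
  n=2: λ₂ = 16π² ≈ 157.914 (4× faster decay)
  n=3: λ₃ = 36π² ≈ 355.306 (9× faster decay)
As t → ∞, higher modes decay exponentially faster. The n=1 mode dominates: u ~ c₁ sin(πx) e^{-λ₁t}.
Decay rate: λ₁ = 4π² ≈ 39.478.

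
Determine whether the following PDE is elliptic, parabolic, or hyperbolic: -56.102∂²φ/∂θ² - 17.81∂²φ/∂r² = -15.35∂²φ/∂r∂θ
Rewriting in standard form: -17.81∂²φ/∂r² + 15.35∂²φ/∂r∂θ - 56.102∂²φ/∂θ² = 0. Coefficients: A = -17.81, B = 15.35, C = -56.102. B² - 4AC = -3761.08398, which is negative, so the equation is elliptic.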